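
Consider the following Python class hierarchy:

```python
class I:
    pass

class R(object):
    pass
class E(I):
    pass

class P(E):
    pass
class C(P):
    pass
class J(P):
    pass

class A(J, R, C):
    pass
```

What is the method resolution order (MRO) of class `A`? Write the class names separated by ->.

A -> J -> R -> C -> P -> E -> I -> object

L[A] = A + merge(L[J], L[R], L[C], [J R C])
  take J:  [J P E I object] + [R object] + [C P E I object] + [J R C]
  take R:  [P E I object] + [R object] + [C P E I object] + [R C]
  take C:  [P E I object] + [object] + [C P E I object] + [C]
  take P:  [P E I object] + [object] + [P E I object]
  take E:  [E I object] + [object] + [E I object]
  take I:  [I object] + [object] + [I object]
  take object:  [object] + [object] + [object]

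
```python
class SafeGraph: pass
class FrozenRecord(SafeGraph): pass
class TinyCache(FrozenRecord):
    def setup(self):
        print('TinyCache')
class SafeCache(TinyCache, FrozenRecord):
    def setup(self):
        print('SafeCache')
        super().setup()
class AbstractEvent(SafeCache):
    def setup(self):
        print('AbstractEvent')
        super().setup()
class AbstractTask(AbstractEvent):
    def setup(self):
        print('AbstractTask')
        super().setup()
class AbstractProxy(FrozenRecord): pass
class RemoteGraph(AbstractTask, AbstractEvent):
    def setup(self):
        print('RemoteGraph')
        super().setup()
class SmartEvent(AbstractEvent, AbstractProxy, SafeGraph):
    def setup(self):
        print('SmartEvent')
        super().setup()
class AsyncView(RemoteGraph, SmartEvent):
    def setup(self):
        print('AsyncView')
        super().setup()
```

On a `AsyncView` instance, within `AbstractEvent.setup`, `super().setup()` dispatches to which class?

SafeCache

L[AsyncView] = AsyncView + merge(L[RemoteGraph], L[SmartEvent], [RemoteGraph SmartEvent])
  take RemoteGraph:  [RemoteGraph AbstractTask AbstractEvent SafeCache TinyCache FrozenRecord SafeGraph object] + [SmartEvent AbstractEvent SafeCache TinyCache AbstractProxy FrozenRecord SafeGraph object] + [RemoteGraph SmartEvent]
  take AbstractTask:  [AbstractTask AbstractEvent SafeCache TinyCache FrozenRecord SafeGraph object] + [SmartEvent AbstractEvent SafeCache TinyCache AbstractProxy FrozenRecord SafeGraph object] + [SmartEvent]
  take SmartEvent:  [AbstractEvent SafeCache TinyCache FrozenRecord SafeGraph object] + [SmartEvent AbstractEvent SafeCache TinyCache AbstractProxy FrozenRecord SafeGraph object] + [SmartEvent]
  take AbstractEvent:  [AbstractEvent SafeCache TinyCache FrozenRecord SafeGraph object] + [AbstractEvent SafeCache TinyCache AbstractProxy FrozenRecord SafeGraph object]
  take SafeCache:  [SafeCache TinyCache FrozenRecord SafeGraph object] + [SafeCache TinyCache AbstractProxy FrozenRecord SafeGraph object]
  take TinyCache:  [TinyCache FrozenRecord SafeGraph object] + [TinyCache AbstractProxy FrozenRecord SafeGraph object]
  take AbstractProxy:  [FrozenRecord SafeGraph object] + [AbstractProxy FrozenRecord SafeGraph object]
  take FrozenRecord:  [FrozenRecord SafeGraph object] + [FrozenRecord SafeGraph object]
  take SafeGraph:  [SafeGraph object] + [SafeGraph object]
  take object:  [object] + [object]
MRO: AsyncView RemoteGraph AbstractTask SmartEvent AbstractEvent SafeCache TinyCache AbstractProxy FrozenRecord SafeGraph object
super() in AbstractEvent.setup on a AsyncView instance goes to the class after AbstractEvent in AsyncView's MRO: SafeCache.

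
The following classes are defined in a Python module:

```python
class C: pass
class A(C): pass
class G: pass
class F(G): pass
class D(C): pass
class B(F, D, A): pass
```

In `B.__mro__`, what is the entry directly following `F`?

L[B] = B + merge(L[F], L[D], L[A], [F D A])
  take F:  [F G object] + [D C object] + [A C object] + [F D A]
  take G:  [G object] + [D C object] + [A C object] + [D A]
  take D:  [object] + [D C object] + [A C object] + [D A]
  take A:  [object] + [C object] + [A C object] + [A]
  take C:  [object] + [C object] + [C object]
  take object:  [object] + [object] + [object]
MRO: B F G D A C object
F is at position 1; next is G.

G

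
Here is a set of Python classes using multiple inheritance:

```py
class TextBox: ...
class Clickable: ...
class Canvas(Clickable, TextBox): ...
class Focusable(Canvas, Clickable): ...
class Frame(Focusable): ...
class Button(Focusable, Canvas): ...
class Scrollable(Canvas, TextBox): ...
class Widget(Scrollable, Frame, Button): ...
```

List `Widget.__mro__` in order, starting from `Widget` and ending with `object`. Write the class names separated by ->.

L[Widget] = Widget + merge(L[Scrollable], L[Frame], L[Button], [Scrollable Frame Button])
  take Scrollable:  [Scrollable Canvas Clickable TextBox object] + [Frame Focusable Canvas Clickable TextBox object] + [Button Focusable Canvas Clickable TextBox object] + [Scrollable Frame Button]
  take Frame:  [Canvas Clickable TextBox object] + [Frame Focusable Canvas Clickable TextBox object] + [Button Focusable Canvas Clickable TextBox object] + [Frame Button]
  take Button:  [Canvas Clickable TextBox object] + [Focusable Canvas Clickable TextBox object] + [Button Focusable Canvas Clickable TextBox object] + [Button]
  take Focusable:  [Canvas Clickable TextBox object] + [Focusable Canvas Clickable TextBox object] + [Focusable Canvas Clickable TextBox object]
  take Canvas:  [Canvas Clickable TextBox object] + [Canvas Clickable TextBox object] + [Canvas Clickable TextBox object]
  take Clickable:  [Clickable TextBox object] + [Clickable TextBox object] + [Clickable TextBox object]
  take TextBox:  [TextBox object] + [TextBox object] + [TextBox object]
  take object:  [object] + [object] + [object]

Widget -> Scrollable -> Frame -> Button -> Focusable -> Canvas -> Clickable -> TextBox -> object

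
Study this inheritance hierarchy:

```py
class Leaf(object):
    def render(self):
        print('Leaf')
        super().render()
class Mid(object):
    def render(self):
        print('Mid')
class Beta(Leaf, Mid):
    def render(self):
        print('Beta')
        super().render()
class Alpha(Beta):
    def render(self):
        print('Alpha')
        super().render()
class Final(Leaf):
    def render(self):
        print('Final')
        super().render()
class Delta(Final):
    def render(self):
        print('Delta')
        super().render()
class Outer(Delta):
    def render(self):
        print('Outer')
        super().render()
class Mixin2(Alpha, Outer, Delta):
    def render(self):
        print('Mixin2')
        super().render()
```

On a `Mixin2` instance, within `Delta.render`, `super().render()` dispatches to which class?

Final

L[Mixin2] = Mixin2 + merge(L[Alpha], L[Outer], L[Delta], [Alpha Outer Delta])
  take Alpha:  [Alpha Beta Leaf Mid object] + [Outer Delta Final Leaf object] + [Delta Final Leaf object] + [Alpha Outer Delta]
  take Beta:  [Beta Leaf Mid object] + [Outer Delta Final Leaf object] + [Delta Final Leaf object] + [Outer Delta]
  take Outer:  [Leaf Mid object] + [Outer Delta Final Leaf object] + [Delta Final Leaf object] + [Outer Delta]
  take Delta:  [Leaf Mid object] + [Delta Final Leaf object] + [Delta Final Leaf object] + [Delta]
  take Final:  [Leaf Mid object] + [Final Leaf object] + [Final Leaf object]
  take Leaf:  [Leaf Mid object] + [Leaf object] + [Leaf object]
  take Mid:  [Mid object] + [object] + [object]
  take object:  [object] + [object] + [object]
MRO: Mixin2 Alpha Beta Outer Delta Final Leaf Mid object
super() in Delta.render on a Mixin2 instance goes to the class after Delta in Mixin2's MRO: Final.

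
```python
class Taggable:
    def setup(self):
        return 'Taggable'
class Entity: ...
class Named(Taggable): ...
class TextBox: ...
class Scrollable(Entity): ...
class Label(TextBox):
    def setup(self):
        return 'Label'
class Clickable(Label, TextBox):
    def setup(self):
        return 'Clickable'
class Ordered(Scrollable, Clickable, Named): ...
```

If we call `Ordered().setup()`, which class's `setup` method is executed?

L[Ordered] = Ordered + merge(L[Scrollable], L[Clickable], L[Named], [Scrollable Clickable Named])
  take Scrollable:  [Scrollable Entity object] + [Clickable Label TextBox object] + [Named Taggable object] + [Scrollable Clickable Named]
  take Entity:  [Entity object] + [Clickable Label TextBox object] + [Named Taggable object] + [Clickable Named]
  take Clickable:  [object] + [Clickable Label TextBox object] + [Named Taggable object] + [Clickable Named]
  take Label:  [object] + [Label TextBox object] + [Named Taggable object] + [Named]
  take TextBox:  [object] + [TextBox object] + [Named Taggable object] + [Named]
  take Named:  [object] + [object] + [Named Taggable object] + [Named]
  take Taggable:  [object] + [object] + [Taggable object]
  take object:  [object] + [object] + [object]
MRO: Ordered Scrollable Entity Clickable Label TextBox Named Taggable object
setup is defined in: Clickable, Label, Taggable. First along the MRO is Clickable.

Clickable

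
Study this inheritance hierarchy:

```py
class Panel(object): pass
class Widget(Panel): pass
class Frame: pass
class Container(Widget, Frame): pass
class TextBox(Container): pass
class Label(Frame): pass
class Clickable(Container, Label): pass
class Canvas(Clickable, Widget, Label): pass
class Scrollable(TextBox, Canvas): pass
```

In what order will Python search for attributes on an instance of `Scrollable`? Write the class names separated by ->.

L[Scrollable] = Scrollable + merge(L[TextBox], L[Canvas], [TextBox Canvas])
  take TextBox:  [TextBox Container Widget Panel Frame object] + [Canvas Clickable Container Widget Panel Label Frame object] + [TextBox Canvas]
  take Canvas:  [Container Widget Panel Frame object] + [Canvas Clickable Container Widget Panel Label Frame object] + [Canvas]
  take Clickable:  [Container Widget Panel Frame object] + [Clickable Container Widget Panel Label Frame object]
  take Container:  [Container Widget Panel Frame object] + [Container Widget Panel Label Frame object]
  take Widget:  [Widget Panel Frame object] + [Widget Panel Label Frame object]
  take Panel:  [Panel Frame object] + [Panel Label Frame object]
  take Label:  [Frame object] + [Label Frame object]
  take Frame:  [Frame object] + [Frame object]
  take object:  [object] + [object]

Scrollable -> TextBox -> Canvas -> Clickable -> Container -> Widget -> Panel -> Label -> Frame -> object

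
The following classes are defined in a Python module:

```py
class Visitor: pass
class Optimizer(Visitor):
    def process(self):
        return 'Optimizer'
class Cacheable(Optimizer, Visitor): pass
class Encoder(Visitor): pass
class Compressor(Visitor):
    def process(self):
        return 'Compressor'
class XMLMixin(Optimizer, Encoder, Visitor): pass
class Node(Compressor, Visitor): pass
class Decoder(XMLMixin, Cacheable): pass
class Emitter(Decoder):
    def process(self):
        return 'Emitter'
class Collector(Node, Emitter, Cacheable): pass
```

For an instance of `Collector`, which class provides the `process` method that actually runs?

L[Collector] = Collector + merge(L[Node], L[Emitter], L[Cacheable], [Node Emitter Cacheable])
  take Node:  [Node Compressor Visitor object] + [Emitter Decoder XMLMixin Cacheable Optimizer Encoder Visitor object] + [Cacheable Optimizer Visitor object] + [Node Emitter Cacheable]
  take Compressor:  [Compressor Visitor object] + [Emitter Decoder XMLMixin Cacheable Optimizer Encoder Visitor object] + [Cacheable Optimizer Visitor object] + [Emitter Cacheable]
  take Emitter:  [Visitor object] + [Emitter Decoder XMLMixin Cacheable Optimizer Encoder Visitor object] + [Cacheable Optimizer Visitor object] + [Emitter Cacheable]
  take Decoder:  [Visitor object] + [Decoder XMLMixin Cacheable Optimizer Encoder Visitor object] + [Cacheable Optimizer Visitor object] + [Cacheable]
  take XMLMixin:  [Visitor object] + [XMLMixin Cacheable Optimizer Encoder Visitor object] + [Cacheable Optimizer Visitor object] + [Cacheable]
  take Cacheable:  [Visitor object] + [Cacheable Optimizer Encoder Visitor object] + [Cacheable Optimizer Visitor object] + [Cacheable]
  take Optimizer:  [Visitor object] + [Optimizer Encoder Visitor object] + [Optimizer Visitor object]
  take Encoder:  [Visitor object] + [Encoder Visitor object] + [Visitor object]
  take Visitor:  [Visitor object] + [Visitor object] + [Visitor object]
  take object:  [object] + [object] + [object]
MRO: Collector Node Compressor Emitter Decoder XMLMixin Cacheable Optimizer Encoder Visitor object
process is defined in: Compressor, Emitter, Optimizer. First along the MRO is Compressor.

Compressor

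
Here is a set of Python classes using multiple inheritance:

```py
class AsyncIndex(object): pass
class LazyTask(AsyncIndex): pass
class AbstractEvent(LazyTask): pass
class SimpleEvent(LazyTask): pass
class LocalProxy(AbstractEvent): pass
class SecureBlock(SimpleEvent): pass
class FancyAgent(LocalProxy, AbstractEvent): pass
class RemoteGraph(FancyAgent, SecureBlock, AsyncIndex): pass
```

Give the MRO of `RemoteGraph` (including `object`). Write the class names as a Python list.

L[RemoteGraph] = RemoteGraph + merge(L[FancyAgent], L[SecureBlock], L[AsyncIndex], [FancyAgent SecureBlock AsyncIndex])
  take FancyAgent:  [FancyAgent LocalProxy AbstractEvent LazyTask AsyncIndex object] + [SecureBlock SimpleEvent LazyTask AsyncIndex object] + [AsyncIndex object] + [FancyAgent SecureBlock AsyncIndex]
  take LocalProxy:  [LocalProxy AbstractEvent LazyTask AsyncIndex object] + [SecureBlock SimpleEvent LazyTask AsyncIndex object] + [AsyncIndex object] + [SecureBlock AsyncIndex]
  take AbstractEvent:  [AbstractEvent LazyTask AsyncIndex object] + [SecureBlock SimpleEvent LazyTask AsyncIndex object] + [AsyncIndex object] + [SecureBlock AsyncIndex]
  take SecureBlock:  [LazyTask AsyncIndex object] + [SecureBlock SimpleEvent LazyTask AsyncIndex object] + [AsyncIndex object] + [SecureBlock AsyncIndex]
  take SimpleEvent:  [LazyTask AsyncIndex object] + [SimpleEvent LazyTask AsyncIndex object] + [AsyncIndex object] + [AsyncIndex]
  take LazyTask:  [LazyTask AsyncIndex object] + [LazyTask AsyncIndex object] + [AsyncIndex object] + [AsyncIndex]
  take AsyncIndex:  [AsyncIndex object] + [AsyncIndex object] + [AsyncIndex object] + [AsyncIndex]
  take object:  [object] + [object] + [object]

[RemoteGraph, FancyAgent, LocalProxy, AbstractEvent, SecureBlock, SimpleEvent, LazyTask, AsyncIndex, object]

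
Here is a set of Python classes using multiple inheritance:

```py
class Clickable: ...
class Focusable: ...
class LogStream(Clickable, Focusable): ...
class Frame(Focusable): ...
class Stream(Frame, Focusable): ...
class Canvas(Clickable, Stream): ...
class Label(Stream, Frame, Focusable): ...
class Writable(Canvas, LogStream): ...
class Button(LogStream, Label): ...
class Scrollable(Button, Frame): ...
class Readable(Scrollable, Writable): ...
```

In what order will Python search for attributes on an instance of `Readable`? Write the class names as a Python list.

L[Readable] = Readable + merge(L[Scrollable], L[Writable], [Scrollable Writable])
  take Scrollable:  [Scrollable Button LogStream Clickable Label Stream Frame Focusable object] + [Writable Canvas LogStream Clickable Stream Frame Focusable object] + [Scrollable Writable]
  take Button:  [Button LogStream Clickable Label Stream Frame Focusable object] + [Writable Canvas LogStream Clickable Stream Frame Focusable object] + [Writable]
  take Writable:  [LogStream Clickable Label Stream Frame Focusable object] + [Writable Canvas LogStream Clickable Stream Frame Focusable object] + [Writable]
  take Canvas:  [LogStream Clickable Label Stream Frame Focusable object] + [Canvas LogStream Clickable Stream Frame Focusable object]
  take LogStream:  [LogStream Clickable Label Stream Frame Focusable object] + [LogStream Clickable Stream Frame Focusable object]
  take Clickable:  [Clickable Label Stream Frame Focusable object] + [Clickable Stream Frame Focusable object]
  take Label:  [Label Stream Frame Focusable object] + [Stream Frame Focusable object]
  take Stream:  [Stream Frame Focusable object] + [Stream Frame Focusable object]
  take Frame:  [Frame Focusable object] + [Frame Focusable object]
  take Focusable:  [Focusable object] + [Focusable object]
  take object:  [object] + [object]

[Readable, Scrollable, Button, Writable, Canvas, LogStream, Clickable, Label, Stream, Frame, Focusable, object]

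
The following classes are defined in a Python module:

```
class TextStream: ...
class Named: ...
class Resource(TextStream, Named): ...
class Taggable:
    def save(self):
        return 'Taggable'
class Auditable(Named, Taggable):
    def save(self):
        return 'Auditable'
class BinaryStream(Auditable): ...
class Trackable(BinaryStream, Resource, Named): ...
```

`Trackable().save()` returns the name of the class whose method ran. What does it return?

L[Trackable] = Trackable + merge(L[BinaryStream], L[Resource], L[Named], [BinaryStream Resource Named])
  take BinaryStream:  [BinaryStream Auditable Named Taggable object] + [Resource TextStream Named object] + [Named object] + [BinaryStream Resource Named]
  take Auditable:  [Auditable Named Taggable object] + [Resource TextStream Named object] + [Named object] + [Resource Named]
  take Resource:  [Named Taggable object] + [Resource TextStream Named object] + [Named object] + [Resource Named]
  take TextStream:  [Named Taggable object] + [TextStream Named object] + [Named object] + [Named]
  take Named:  [Named Taggable object] + [Named object] + [Named object] + [Named]
  take Taggable:  [Taggable object] + [object] + [object]
  take object:  [object] + [object] + [object]
MRO: Trackable BinaryStream Auditable Resource TextStream Named Taggable object
save is defined in: Auditable, Taggable. First along the MRO is Auditable.

Auditable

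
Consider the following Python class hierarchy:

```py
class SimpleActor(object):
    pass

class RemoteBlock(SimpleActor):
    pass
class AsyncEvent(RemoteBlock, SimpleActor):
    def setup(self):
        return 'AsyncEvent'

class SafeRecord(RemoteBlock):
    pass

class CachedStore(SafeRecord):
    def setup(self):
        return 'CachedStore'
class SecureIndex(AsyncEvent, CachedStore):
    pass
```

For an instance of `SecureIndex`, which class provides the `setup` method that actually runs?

L[SecureIndex] = SecureIndex + merge(L[AsyncEvent], L[CachedStore], [AsyncEvent CachedStore])
  take AsyncEvent:  [AsyncEvent RemoteBlock SimpleActor object] + [CachedStore SafeRecord RemoteBlock SimpleActor object] + [AsyncEvent CachedStore]
  take CachedStore:  [RemoteBlock SimpleActor object] + [CachedStore SafeRecord RemoteBlock SimpleActor object] + [CachedStore]
  take SafeRecord:  [RemoteBlock SimpleActor object] + [SafeRecord RemoteBlock SimpleActor object]
  take RemoteBlock:  [RemoteBlock SimpleActor object] + [RemoteBlock SimpleActor object]
  take SimpleActor:  [SimpleActor object] + [SimpleActor object]
  take object:  [object] + [object]
MRO: SecureIndex AsyncEvent CachedStore SafeRecord RemoteBlock SimpleActor object
setup is defined in: AsyncEvent, CachedStore. First along the MRO is AsyncEvent.

AsyncEvent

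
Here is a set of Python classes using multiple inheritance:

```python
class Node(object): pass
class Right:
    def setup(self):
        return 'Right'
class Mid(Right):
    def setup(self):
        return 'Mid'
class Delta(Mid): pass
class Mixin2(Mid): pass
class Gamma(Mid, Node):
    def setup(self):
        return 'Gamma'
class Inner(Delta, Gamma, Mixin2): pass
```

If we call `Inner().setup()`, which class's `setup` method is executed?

L[Inner] = Inner + merge(L[Delta], L[Gamma], L[Mixin2], [Delta Gamma Mixin2])
  take Delta:  [Delta Mid Right object] + [Gamma Mid Right Node object] + [Mixin2 Mid Right object] + [Delta Gamma Mixin2]
  take Gamma:  [Mid Right object] + [Gamma Mid Right Node object] + [Mixin2 Mid Right object] + [Gamma Mixin2]
  take Mixin2:  [Mid Right object] + [Mid Right Node object] + [Mixin2 Mid Right object] + [Mixin2]
  take Mid:  [Mid Right object] + [Mid Right Node object] + [Mid Right object]
  take Right:  [Right object] + [Right Node object] + [Right object]
  take Node:  [object] + [Node object] + [object]
  take object:  [object] + [object] + [object]
MRO: Inner Delta Gamma Mixin2 Mid Right Node object
setup is defined in: Gamma, Mid, Right. First along the MRO is Gamma.

Gamma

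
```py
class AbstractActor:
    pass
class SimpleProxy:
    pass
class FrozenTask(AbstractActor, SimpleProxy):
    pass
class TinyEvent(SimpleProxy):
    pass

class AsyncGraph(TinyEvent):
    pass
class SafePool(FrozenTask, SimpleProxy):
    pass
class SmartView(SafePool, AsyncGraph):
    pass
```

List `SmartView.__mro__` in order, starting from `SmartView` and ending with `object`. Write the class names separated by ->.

SmartView -> SafePool -> FrozenTask -> AbstractActor -> AsyncGraph -> TinyEvent -> SimpleProxy -> object

L[SmartView] = SmartView + merge(L[SafePool], L[AsyncGraph], [SafePool AsyncGraph])
  take SafePool:  [SafePool FrozenTask AbstractActor SimpleProxy object] + [AsyncGraph TinyEvent SimpleProxy object] + [SafePool AsyncGraph]
  take FrozenTask:  [FrozenTask AbstractActor SimpleProxy object] + [AsyncGraph TinyEvent SimpleProxy object] + [AsyncGraph]
  take AbstractActor:  [AbstractActor SimpleProxy object] + [AsyncGraph TinyEvent SimpleProxy object] + [AsyncGraph]
  take AsyncGraph:  [SimpleProxy object] + [AsyncGraph TinyEvent SimpleProxy object] + [AsyncGraph]
  take TinyEvent:  [SimpleProxy object] + [TinyEvent SimpleProxy object]
  take SimpleProxy:  [SimpleProxy object] + [SimpleProxy object]
  take object:  [object] + [object]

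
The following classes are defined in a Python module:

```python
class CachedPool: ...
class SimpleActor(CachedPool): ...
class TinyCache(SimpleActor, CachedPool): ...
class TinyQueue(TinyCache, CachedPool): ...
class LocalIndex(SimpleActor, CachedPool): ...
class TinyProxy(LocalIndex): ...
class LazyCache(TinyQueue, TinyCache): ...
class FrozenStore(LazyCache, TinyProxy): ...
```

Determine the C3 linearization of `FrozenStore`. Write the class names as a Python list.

L[FrozenStore] = FrozenStore + merge(L[LazyCache], L[TinyProxy], [LazyCache TinyProxy])
  take LazyCache:  [LazyCache TinyQueue TinyCache SimpleActor CachedPool object] + [TinyProxy LocalIndex SimpleActor CachedPool object] + [LazyCache TinyProxy]
  take TinyQueue:  [TinyQueue TinyCache SimpleActor CachedPool object] + [TinyProxy LocalIndex SimpleActor CachedPool object] + [TinyProxy]
  take TinyCache:  [TinyCache SimpleActor CachedPool object] + [TinyProxy LocalIndex SimpleActor CachedPool object] + [TinyProxy]
  take TinyProxy:  [SimpleActor CachedPool object] + [TinyProxy LocalIndex SimpleActor CachedPool object] + [TinyProxy]
  take LocalIndex:  [SimpleActor CachedPool object] + [LocalIndex SimpleActor CachedPool object]
  take SimpleActor:  [SimpleActor CachedPool object] + [SimpleActor CachedPool object]
  take CachedPool:  [CachedPool object] + [CachedPool object]
  take object:  [object] + [object]

[FrozenStore, LazyCache, TinyQueue, TinyCache, TinyProxy, LocalIndex, SimpleActor, CachedPool, object]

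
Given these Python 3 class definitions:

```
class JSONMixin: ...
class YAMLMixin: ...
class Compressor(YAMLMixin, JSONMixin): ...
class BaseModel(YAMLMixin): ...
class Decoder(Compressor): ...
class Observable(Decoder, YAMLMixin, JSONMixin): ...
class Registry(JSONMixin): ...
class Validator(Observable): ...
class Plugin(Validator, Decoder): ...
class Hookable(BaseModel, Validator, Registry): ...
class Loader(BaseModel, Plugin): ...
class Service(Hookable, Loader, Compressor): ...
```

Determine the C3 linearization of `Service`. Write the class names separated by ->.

L[Service] = Service + merge(L[Hookable], L[Loader], L[Compressor], [Hookable Loader Compressor])
  take Hookable:  [Hookable BaseModel Validator Observable Decoder Compressor YAMLMixin Registry JSONMixin object] + [Loader BaseModel Plugin Validator Observable Decoder Compressor YAMLMixin JSONMixin object] + [Compressor YAMLMixin JSONMixin object] + [Hookable Loader Compressor]
  take Loader:  [BaseModel Validator Observable Decoder Compressor YAMLMixin Registry JSONMixin object] + [Loader BaseModel Plugin Validator Observable Decoder Compressor YAMLMixin JSONMixin object] + [Compressor YAMLMixin JSONMixin object] + [Loader Compressor]
  take BaseModel:  [BaseModel Validator Observable Decoder Compressor YAMLMixin Registry JSONMixin object] + [BaseModel Plugin Validator Observable Decoder Compressor YAMLMixin JSONMixin object] + [Compressor YAMLMixin JSONMixin object] + [Compressor]
  take Plugin:  [Validator Observable Decoder Compressor YAMLMixin Registry JSONMixin object] + [Plugin Validator Observable Decoder Compressor YAMLMixin JSONMixin object] + [Compressor YAMLMixin JSONMixin object] + [Compressor]
  take Validator:  [Validator Observable Decoder Compressor YAMLMixin Registry JSONMixin object] + [Validator Observable Decoder Compressor YAMLMixin JSONMixin object] + [Compressor YAMLMixin JSONMixin object] + [Compressor]
  take Observable:  [Observable Decoder Compressor YAMLMixin Registry JSONMixin object] + [Observable Decoder Compressor YAMLMixin JSONMixin object] + [Compressor YAMLMixin JSONMixin object] + [Compressor]
  take Decoder:  [Decoder Compressor YAMLMixin Registry JSONMixin object] + [Decoder Compressor YAMLMixin JSONMixin object] + [Compressor YAMLMixin JSONMixin object] + [Compressor]
  take Compressor:  [Compressor YAMLMixin Registry JSONMixin object] + [Compressor YAMLMixin JSONMixin object] + [Compressor YAMLMixin JSONMixin object] + [Compressor]
  take YAMLMixin:  [YAMLMixin Registry JSONMixin object] + [YAMLMixin JSONMixin object] + [YAMLMixin JSONMixin object]
  take Registry:  [Registry JSONMixin object] + [JSONMixin object] + [JSONMixin object]
  take JSONMixin:  [JSONMixin object] + [JSONMixin object] + [JSONMixin object]
  take object:  [object] + [object] + [object]

Service -> Hookable -> Loader -> BaseModel -> Plugin -> Validator -> Observable -> Decoder -> Compressor -> YAMLMixin -> Registry -> JSONMixin -> object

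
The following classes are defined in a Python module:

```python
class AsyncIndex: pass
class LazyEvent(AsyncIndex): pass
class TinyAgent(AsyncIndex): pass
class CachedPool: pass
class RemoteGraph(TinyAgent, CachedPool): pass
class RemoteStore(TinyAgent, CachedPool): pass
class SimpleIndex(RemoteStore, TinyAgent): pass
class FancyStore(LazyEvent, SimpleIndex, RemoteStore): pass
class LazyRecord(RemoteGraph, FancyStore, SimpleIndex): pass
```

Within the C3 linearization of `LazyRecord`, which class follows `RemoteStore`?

L[LazyRecord] = LazyRecord + merge(L[RemoteGraph], L[FancyStore], L[SimpleIndex], [RemoteGraph FancyStore SimpleIndex])
  take RemoteGraph:  [RemoteGraph TinyAgent AsyncIndex CachedPool object] + [FancyStore LazyEvent SimpleIndex RemoteStore TinyAgent AsyncIndex CachedPool object] + [SimpleIndex RemoteStore TinyAgent AsyncIndex CachedPool object] + [RemoteGraph FancyStore SimpleIndex]
  take FancyStore:  [TinyAgent AsyncIndex CachedPool object] + [FancyStore LazyEvent SimpleIndex RemoteStore TinyAgent AsyncIndex CachedPool object] + [SimpleIndex RemoteStore TinyAgent AsyncIndex CachedPool object] + [FancyStore SimpleIndex]
  take LazyEvent:  [TinyAgent AsyncIndex CachedPool object] + [LazyEvent SimpleIndex RemoteStore TinyAgent AsyncIndex CachedPool object] + [SimpleIndex RemoteStore TinyAgent AsyncIndex CachedPool object] + [SimpleIndex]
  take SimpleIndex:  [TinyAgent AsyncIndex CachedPool object] + [SimpleIndex RemoteStore TinyAgent AsyncIndex CachedPool object] + [SimpleIndex RemoteStore TinyAgent AsyncIndex CachedPool object] + [SimpleIndex]
  take RemoteStore:  [TinyAgent AsyncIndex CachedPool object] + [RemoteStore TinyAgent AsyncIndex CachedPool object] + [RemoteStore TinyAgent AsyncIndex CachedPool object]
  take TinyAgent:  [TinyAgent AsyncIndex CachedPool object] + [TinyAgent AsyncIndex CachedPool object] + [TinyAgent AsyncIndex CachedPool object]
  take AsyncIndex:  [AsyncIndex CachedPool object] + [AsyncIndex CachedPool object] + [AsyncIndex CachedPool object]
  take CachedPool:  [CachedPool object] + [CachedPool object] + [CachedPool object]
  take object:  [object] + [object] + [object]
MRO: LazyRecord RemoteGraph FancyStore LazyEvent SimpleIndex RemoteStore TinyAgent AsyncIndex CachedPool object
RemoteStore is at position 5; next is TinyAgent.

TinyAgent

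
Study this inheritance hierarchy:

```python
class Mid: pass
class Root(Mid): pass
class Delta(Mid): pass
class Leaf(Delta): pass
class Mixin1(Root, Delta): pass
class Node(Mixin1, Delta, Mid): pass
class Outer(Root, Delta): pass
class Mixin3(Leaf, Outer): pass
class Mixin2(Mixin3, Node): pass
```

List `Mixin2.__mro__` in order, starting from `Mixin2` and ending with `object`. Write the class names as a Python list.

L[Mixin2] = Mixin2 + merge(L[Mixin3], L[Node], [Mixin3 Node])
  take Mixin3:  [Mixin3 Leaf Outer Root Delta Mid object] + [Node Mixin1 Root Delta Mid object] + [Mixin3 Node]
  take Leaf:  [Leaf Outer Root Delta Mid object] + [Node Mixin1 Root Delta Mid object] + [Node]
  take Outer:  [Outer Root Delta Mid object] + [Node Mixin1 Root Delta Mid object] + [Node]
  take Node:  [Root Delta Mid object] + [Node Mixin1 Root Delta Mid object] + [Node]
  take Mixin1:  [Root Delta Mid object] + [Mixin1 Root Delta Mid object]
  take Root:  [Root Delta Mid object] + [Root Delta Mid object]
  take Delta:  [Delta Mid object] + [Delta Mid object]
  take Mid:  [Mid object] + [Mid object]
  take object:  [object] + [object]

[Mixin2, Mixin3, Leaf, Outer, Node, Mixin1, Root, Delta, Mid, object]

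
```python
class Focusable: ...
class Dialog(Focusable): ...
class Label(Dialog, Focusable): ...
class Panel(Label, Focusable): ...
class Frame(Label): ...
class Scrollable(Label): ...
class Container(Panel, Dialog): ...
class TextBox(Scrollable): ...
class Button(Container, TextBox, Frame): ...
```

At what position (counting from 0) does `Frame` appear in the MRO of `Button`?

L[Button] = Button + merge(L[Container], L[TextBox], L[Frame], [Container TextBox Frame])
  take Container:  [Container Panel Label Dialog Focusable object] + [TextBox Scrollable Label Dialog Focusable object] + [Frame Label Dialog Focusable object] + [Container TextBox Frame]
  take Panel:  [Panel Label Dialog Focusable object] + [TextBox Scrollable Label Dialog Focusable object] + [Frame Label Dialog Focusable object] + [TextBox Frame]
  take TextBox:  [Label Dialog Focusable object] + [TextBox Scrollable Label Dialog Focusable object] + [Frame Label Dialog Focusable object] + [TextBox Frame]
  take Scrollable:  [Label Dialog Focusable object] + [Scrollable Label Dialog Focusable object] + [Frame Label Dialog Focusable object] + [Frame]
  take Frame:  [Label Dialog Focusable object] + [Label Dialog Focusable object] + [Frame Label Dialog Focusable object] + [Frame]
  take Label:  [Label Dialog Focusable object] + [Label Dialog Focusable object] + [Label Dialog Focusable object]
  take Dialog:  [Dialog Focusable object] + [Dialog Focusable object] + [Dialog Focusable object]
  take Focusable:  [Focusable object] + [Focusable object] + [Focusable object]
  take object:  [object] + [object] + [object]
MRO: Button Container Panel TextBox Scrollable Frame Label Dialog Focusable object
Frame sits at index 5.

5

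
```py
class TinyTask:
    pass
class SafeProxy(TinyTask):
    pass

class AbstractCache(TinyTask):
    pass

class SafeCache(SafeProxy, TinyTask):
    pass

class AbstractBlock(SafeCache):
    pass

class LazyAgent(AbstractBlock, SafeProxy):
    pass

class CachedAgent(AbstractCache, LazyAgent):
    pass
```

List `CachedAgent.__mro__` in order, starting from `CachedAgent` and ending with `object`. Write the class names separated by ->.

CachedAgent -> AbstractCache -> LazyAgent -> AbstractBlock -> SafeCache -> SafeProxy -> TinyTask -> object

L[CachedAgent] = CachedAgent + merge(L[AbstractCache], L[LazyAgent], [AbstractCache LazyAgent])
  take AbstractCache:  [AbstractCache TinyTask object] + [LazyAgent AbstractBlock SafeCache SafeProxy TinyTask object] + [AbstractCache LazyAgent]
  take LazyAgent:  [TinyTask object] + [LazyAgent AbstractBlock SafeCache SafeProxy TinyTask object] + [LazyAgent]
  take AbstractBlock:  [TinyTask object] + [AbstractBlock SafeCache SafeProxy TinyTask object]
  take SafeCache:  [TinyTask object] + [SafeCache SafeProxy TinyTask object]
  take SafeProxy:  [TinyTask object] + [SafeProxy TinyTask object]
  take TinyTask:  [TinyTask object] + [TinyTask object]
  take object:  [object] + [object]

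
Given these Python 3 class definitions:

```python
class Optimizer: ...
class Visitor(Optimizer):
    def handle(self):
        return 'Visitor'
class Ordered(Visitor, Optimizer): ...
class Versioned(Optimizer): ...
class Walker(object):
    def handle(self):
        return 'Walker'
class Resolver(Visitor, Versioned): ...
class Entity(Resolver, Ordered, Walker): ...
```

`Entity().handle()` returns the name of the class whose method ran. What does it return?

Visitor

L[Entity] = Entity + merge(L[Resolver], L[Ordered], L[Walker], [Resolver Ordered Walker])
  take Resolver:  [Resolver Visitor Versioned Optimizer object] + [Ordered Visitor Optimizer object] + [Walker object] + [Resolver Ordered Walker]
  take Ordered:  [Visitor Versioned Optimizer object] + [Ordered Visitor Optimizer object] + [Walker object] + [Ordered Walker]
  take Visitor:  [Visitor Versioned Optimizer object] + [Visitor Optimizer object] + [Walker object] + [Walker]
  take Versioned:  [Versioned Optimizer object] + [Optimizer object] + [Walker object] + [Walker]
  take Optimizer:  [Optimizer object] + [Optimizer object] + [Walker object] + [Walker]
  take Walker:  [object] + [object] + [Walker object] + [Walker]
  take object:  [object] + [object] + [object]
MRO: Entity Resolver Ordered Visitor Versioned Optimizer Walker object
handle is defined in: Visitor, Walker. First along the MRO is Visitor.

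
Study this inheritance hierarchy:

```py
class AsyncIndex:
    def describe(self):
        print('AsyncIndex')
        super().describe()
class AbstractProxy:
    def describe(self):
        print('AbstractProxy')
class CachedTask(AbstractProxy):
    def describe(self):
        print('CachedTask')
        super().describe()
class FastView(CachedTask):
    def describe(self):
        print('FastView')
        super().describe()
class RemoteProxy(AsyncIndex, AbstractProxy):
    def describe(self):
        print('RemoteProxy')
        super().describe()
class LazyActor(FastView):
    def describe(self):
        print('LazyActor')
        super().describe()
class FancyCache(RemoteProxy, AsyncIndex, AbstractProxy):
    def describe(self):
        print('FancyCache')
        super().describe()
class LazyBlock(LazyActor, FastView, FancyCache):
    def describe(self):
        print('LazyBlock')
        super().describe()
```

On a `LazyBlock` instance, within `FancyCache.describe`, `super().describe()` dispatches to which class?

RemoteProxy

L[LazyBlock] = LazyBlock + merge(L[LazyActor], L[FastView], L[FancyCache], [LazyActor FastView FancyCache])
  take LazyActor:  [LazyActor FastView CachedTask AbstractProxy object] + [FastView CachedTask AbstractProxy object] + [FancyCache RemoteProxy AsyncIndex AbstractProxy object] + [LazyActor FastView FancyCache]
  take FastView:  [FastView CachedTask AbstractProxy object] + [FastView CachedTask AbstractProxy object] + [FancyCache RemoteProxy AsyncIndex AbstractProxy object] + [FastView FancyCache]
  take CachedTask:  [CachedTask AbstractProxy object] + [CachedTask AbstractProxy object] + [FancyCache RemoteProxy AsyncIndex AbstractProxy object] + [FancyCache]
  take FancyCache:  [AbstractProxy object] + [AbstractProxy object] + [FancyCache RemoteProxy AsyncIndex AbstractProxy object] + [FancyCache]
  take RemoteProxy:  [AbstractProxy object] + [AbstractProxy object] + [RemoteProxy AsyncIndex AbstractProxy object]
  take AsyncIndex:  [AbstractProxy object] + [AbstractProxy object] + [AsyncIndex AbstractProxy object]
  take AbstractProxy:  [AbstractProxy object] + [AbstractProxy object] + [AbstractProxy object]
  take object:  [object] + [object] + [object]
MRO: LazyBlock LazyActor FastView CachedTask FancyCache RemoteProxy AsyncIndex AbstractProxy object
super() in FancyCache.describe on a LazyBlock instance goes to the class after FancyCache in LazyBlock's MRO: RemoteProxy.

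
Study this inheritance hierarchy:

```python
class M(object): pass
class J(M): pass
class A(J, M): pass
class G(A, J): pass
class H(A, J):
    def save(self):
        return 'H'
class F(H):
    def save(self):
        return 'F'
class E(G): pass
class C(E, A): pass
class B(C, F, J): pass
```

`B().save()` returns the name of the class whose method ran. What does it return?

L[B] = B + merge(L[C], L[F], L[J], [C F J])
  take C:  [C E G A J M object] + [F H A J M object] + [J M object] + [C F J]
  take E:  [E G A J M object] + [F H A J M object] + [J M object] + [F J]
  take G:  [G A J M object] + [F H A J M object] + [J M object] + [F J]
  take F:  [A J M object] + [F H A J M object] + [J M object] + [F J]
  take H:  [A J M object] + [H A J M object] + [J M object] + [J]
  take A:  [A J M object] + [A J M object] + [J M object] + [J]
  take J:  [J M object] + [J M object] + [J M object] + [J]
  take M:  [M object] + [M object] + [M object]
  take object:  [object] + [object] + [object]
MRO: B C E G F H A J M object
save is defined in: F, H. First along the MRO is F.

F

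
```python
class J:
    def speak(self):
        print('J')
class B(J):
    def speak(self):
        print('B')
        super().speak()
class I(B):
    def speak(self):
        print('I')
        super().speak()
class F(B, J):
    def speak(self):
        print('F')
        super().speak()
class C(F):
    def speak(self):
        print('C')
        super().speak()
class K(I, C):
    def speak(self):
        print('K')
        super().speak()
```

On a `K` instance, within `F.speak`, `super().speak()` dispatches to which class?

L[K] = K + merge(L[I], L[C], [I C])
  take I:  [I B J object] + [C F B J object] + [I C]
  take C:  [B J object] + [C F B J object] + [C]
  take F:  [B J object] + [F B J object]
  take B:  [B J object] + [B J object]
  take J:  [J object] + [J object]
  take object:  [object] + [object]
MRO: K I C F B J object
super() in F.speak on a K instance goes to the class after F in K's MRO: B.

B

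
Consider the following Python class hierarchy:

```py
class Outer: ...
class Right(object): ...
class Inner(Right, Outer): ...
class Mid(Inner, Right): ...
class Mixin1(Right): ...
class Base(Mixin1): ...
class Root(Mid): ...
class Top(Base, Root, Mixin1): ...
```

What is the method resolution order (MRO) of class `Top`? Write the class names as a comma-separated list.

L[Top] = Top + merge(L[Base], L[Root], L[Mixin1], [Base Root Mixin1])
  take Base:  [Base Mixin1 Right object] + [Root Mid Inner Right Outer object] + [Mixin1 Right object] + [Base Root Mixin1]
  take Root:  [Mixin1 Right object] + [Root Mid Inner Right Outer object] + [Mixin1 Right object] + [Root Mixin1]
  take Mixin1:  [Mixin1 Right object] + [Mid Inner Right Outer object] + [Mixin1 Right object] + [Mixin1]
  take Mid:  [Right object] + [Mid Inner Right Outer object] + [Right object]
  take Inner:  [Right object] + [Inner Right Outer object] + [Right object]
  take Right:  [Right object] + [Right Outer object] + [Right object]
  take Outer:  [object] + [Outer object] + [object]
  take object:  [object] + [object] + [object]

Top, Base, Root, Mixin1, Mid, Inner, Right, Outer, object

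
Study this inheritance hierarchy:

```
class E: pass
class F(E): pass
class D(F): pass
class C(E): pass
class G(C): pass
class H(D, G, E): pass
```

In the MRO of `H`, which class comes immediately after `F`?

L[H] = H + merge(L[D], L[G], L[E], [D G E])
  take D:  [D F E object] + [G C E object] + [E object] + [D G E]
  take F:  [F E object] + [G C E object] + [E object] + [G E]
  take G:  [E object] + [G C E object] + [E object] + [G E]
  take C:  [E object] + [C E object] + [E object] + [E]
  take E:  [E object] + [E object] + [E object] + [E]
  take object:  [object] + [object] + [object]
MRO: H D F G C E object
F is at position 2; next is G.

G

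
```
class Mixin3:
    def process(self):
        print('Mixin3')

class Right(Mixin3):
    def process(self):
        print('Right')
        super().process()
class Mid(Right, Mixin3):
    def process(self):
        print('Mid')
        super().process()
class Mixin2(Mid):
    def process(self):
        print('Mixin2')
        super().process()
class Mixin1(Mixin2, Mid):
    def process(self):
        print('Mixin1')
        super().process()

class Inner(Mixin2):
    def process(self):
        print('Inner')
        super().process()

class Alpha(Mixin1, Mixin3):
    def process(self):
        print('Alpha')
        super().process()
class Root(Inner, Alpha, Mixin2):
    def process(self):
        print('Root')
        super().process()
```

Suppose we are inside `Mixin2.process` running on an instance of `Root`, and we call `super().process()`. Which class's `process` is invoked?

L[Root] = Root + merge(L[Inner], L[Alpha], L[Mixin2], [Inner Alpha Mixin2])
  take Inner:  [Inner Mixin2 Mid Right Mixin3 object] + [Alpha Mixin1 Mixin2 Mid Right Mixin3 object] + [Mixin2 Mid Right Mixin3 object] + [Inner Alpha Mixin2]
  take Alpha:  [Mixin2 Mid Right Mixin3 object] + [Alpha Mixin1 Mixin2 Mid Right Mixin3 object] + [Mixin2 Mid Right Mixin3 object] + [Alpha Mixin2]
  take Mixin1:  [Mixin2 Mid Right Mixin3 object] + [Mixin1 Mixin2 Mid Right Mixin3 object] + [Mixin2 Mid Right Mixin3 object] + [Mixin2]
  take Mixin2:  [Mixin2 Mid Right Mixin3 object] + [Mixin2 Mid Right Mixin3 object] + [Mixin2 Mid Right Mixin3 object] + [Mixin2]
  take Mid:  [Mid Right Mixin3 object] + [Mid Right Mixin3 object] + [Mid Right Mixin3 object]
  take Right:  [Right Mixin3 object] + [Right Mixin3 object] + [Right Mixin3 object]
  take Mixin3:  [Mixin3 object] + [Mixin3 object] + [Mixin3 object]
  take object:  [object] + [object] + [object]
MRO: Root Inner Alpha Mixin1 Mixin2 Mid Right Mixin3 object
super() in Mixin2.process on a Root instance goes to the class after Mixin2 in Root's MRO: Mid.

Mid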